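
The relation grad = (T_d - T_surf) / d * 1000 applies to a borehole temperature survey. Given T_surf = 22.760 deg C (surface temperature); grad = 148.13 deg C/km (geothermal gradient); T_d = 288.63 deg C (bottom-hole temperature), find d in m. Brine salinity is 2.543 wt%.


d = (T_d - T_surf) / grad * 1000
d = (288.63 - 22.760) / 148.13 * 1000
d = 1794.8 m


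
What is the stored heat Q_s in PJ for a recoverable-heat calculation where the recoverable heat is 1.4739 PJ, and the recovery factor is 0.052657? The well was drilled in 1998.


Q_s = Q_rec / RF
Q_s = 1.4739 / 0.052657
Q_s = 27.991 PJ


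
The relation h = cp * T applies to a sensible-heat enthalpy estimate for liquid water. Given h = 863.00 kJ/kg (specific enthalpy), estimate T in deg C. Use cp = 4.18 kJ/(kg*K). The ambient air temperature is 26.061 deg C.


T = h / cp
T = 863.00 / 4.18
T = 206.46 deg C


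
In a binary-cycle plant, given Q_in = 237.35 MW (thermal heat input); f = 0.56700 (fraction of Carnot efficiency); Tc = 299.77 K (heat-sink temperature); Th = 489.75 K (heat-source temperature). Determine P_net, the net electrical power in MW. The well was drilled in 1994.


Step 1: eta = (1 - Tc/Th)*f = (1 - 299.77/489.75)*0.567 = 0.2199462
Step 2: P_net = eta * Q_in = 0.2199462 * 237.35 = 52.204 MW
P_net = 52.204 MW


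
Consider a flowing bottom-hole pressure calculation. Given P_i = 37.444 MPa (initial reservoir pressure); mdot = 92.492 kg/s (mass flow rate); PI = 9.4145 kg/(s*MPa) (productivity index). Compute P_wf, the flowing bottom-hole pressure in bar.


P_wf = P_i - mdot / PI
P_wf = 37.444 - 92.492 / 9.4145
P_wf = 27.61958 MPa
Convert: 27.61958 MPa * 10.0 = 276.20 bar
P_wf = 276.20 bar


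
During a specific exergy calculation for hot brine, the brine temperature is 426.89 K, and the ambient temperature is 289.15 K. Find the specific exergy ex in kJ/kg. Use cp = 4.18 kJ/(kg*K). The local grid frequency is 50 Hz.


ex = cp * ((T_b - T_0) - T_0 * ln(T_b/T_0))
ex = 4.18 * ((426.89 - 289.15) - 289.15 * ln(426.89/289.15))
ex = 104.89 kJ/kg


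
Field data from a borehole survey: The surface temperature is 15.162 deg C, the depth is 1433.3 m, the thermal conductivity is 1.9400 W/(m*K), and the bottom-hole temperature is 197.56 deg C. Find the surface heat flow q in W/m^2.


Step 1: grad = (T_d - T_surf)/d * 1000 = (197.56 - 15.162)/1433.3 * 1000 = 127.2574 deg C/km
Step 2: q = k * grad / 1000 = 1.94 * 127.2574 / 1000 = 0.24688 W/m^2
q = 0.24688 W/m^2


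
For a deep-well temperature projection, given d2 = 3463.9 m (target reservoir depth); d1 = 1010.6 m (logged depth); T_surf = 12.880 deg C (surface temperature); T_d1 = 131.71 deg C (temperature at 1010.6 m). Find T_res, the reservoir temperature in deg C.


Step 1: grad = (T_d1 - T_surf)/d1 * 1000 = (131.71 - 12.88)/1010.6 * 1000 = 117.5836 deg C/km
Step 2: T_res = T_surf + grad*d2/1000 = 12.88 + 117.5836*3463.9/1000 = 420.18 deg C
T_res = 420.18 deg C


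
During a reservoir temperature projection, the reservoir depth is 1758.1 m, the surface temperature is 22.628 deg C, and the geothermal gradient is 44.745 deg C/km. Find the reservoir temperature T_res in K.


T_res = T_surf + grad * d / 1000
T_res = 22.628 + 44.745 * 1758.1 / 1000
T_res = 101.2942 deg C
Convert to K: 101.2942 + 273.15 = 374.44 K
T_res = 374.44 K


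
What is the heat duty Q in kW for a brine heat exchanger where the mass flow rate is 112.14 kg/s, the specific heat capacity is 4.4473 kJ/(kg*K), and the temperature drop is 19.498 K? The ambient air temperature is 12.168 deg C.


Q = mdot * cp * dT / 1000
Q = 112.14 * 4.4473 * 19.498 / 1000
Q = 9.724047 MW
Convert: 9.724047 MW * 1000.0 = 9724.0 kW
Q = 9724.0 kW


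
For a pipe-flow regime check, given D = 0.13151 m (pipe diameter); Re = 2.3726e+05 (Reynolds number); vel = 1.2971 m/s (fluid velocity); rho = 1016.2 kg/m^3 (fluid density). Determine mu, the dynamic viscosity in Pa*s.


mu = rho * vel * D / Re
mu = 1016.2 * 1.2971 * 0.13151 / 2.3726e+05
mu = 0.00073061 Pa*s


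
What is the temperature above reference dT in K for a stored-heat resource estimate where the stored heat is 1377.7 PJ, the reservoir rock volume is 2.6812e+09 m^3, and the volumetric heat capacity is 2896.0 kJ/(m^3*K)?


dT = Q_s * 1e12 / (Vr * rhoc)
dT = 1377.7 * 1e12 / (2.6812e+09 * 2896.0)
dT = 177.43 K


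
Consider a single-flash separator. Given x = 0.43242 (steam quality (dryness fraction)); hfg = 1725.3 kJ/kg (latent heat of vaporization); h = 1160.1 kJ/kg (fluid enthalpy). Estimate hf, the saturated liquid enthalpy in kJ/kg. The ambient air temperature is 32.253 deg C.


hf = h - x * hfg
hf = 1160.1 - 0.43242 * 1725.3
hf = 414.05 kJ/kg


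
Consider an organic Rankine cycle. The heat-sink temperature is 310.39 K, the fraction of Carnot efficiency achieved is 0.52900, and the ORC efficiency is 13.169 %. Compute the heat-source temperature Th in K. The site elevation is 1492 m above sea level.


Th = Tc / (1 - (eta_orc/100)/f)
Th = 310.39 / (1 - (13.169/100)/0.52900)
Th = 413.27 K


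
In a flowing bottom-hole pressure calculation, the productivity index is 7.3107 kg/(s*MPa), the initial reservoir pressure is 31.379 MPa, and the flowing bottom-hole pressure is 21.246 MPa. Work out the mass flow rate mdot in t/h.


mdot = (P_i - P_wf) * PI
mdot = (31.379 - 21.246) * 7.3107
mdot = 74.07932 kg/s
Convert: 74.07932 kg/s * 3.6 = 266.69 t/h
mdot = 266.69 t/h


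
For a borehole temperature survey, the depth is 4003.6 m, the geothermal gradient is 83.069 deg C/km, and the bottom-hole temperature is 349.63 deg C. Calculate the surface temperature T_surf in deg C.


T_surf = T_d - grad * d / 1000
T_surf = 349.63 - 83.069 * 4003.6 / 1000
T_surf = 17.055 deg C


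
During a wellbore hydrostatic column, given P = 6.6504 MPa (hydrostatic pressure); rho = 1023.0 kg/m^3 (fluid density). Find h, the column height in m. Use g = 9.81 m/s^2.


h = P * 1e6 / (g * rho)
h = 6.6504 * 1e6 / (9.81 * 1023.0)
h = 662.68 m


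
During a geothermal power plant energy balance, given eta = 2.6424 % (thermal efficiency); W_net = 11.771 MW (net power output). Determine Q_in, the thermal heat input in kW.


Q_in = W_net / (eta / 100)
Q_in = 11.771 / (2.6424 / 100)
Q_in = 445.4662 MW
Convert: 445.4662 MW * 1000.0 = 4.4547e+05 kW
Q_in = 4.4547e+05 kW


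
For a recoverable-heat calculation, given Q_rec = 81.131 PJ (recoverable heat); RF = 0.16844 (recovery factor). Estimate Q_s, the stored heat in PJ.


Q_s = Q_rec / RF
Q_s = 81.131 / 0.16844
Q_s = 481.66 PJ


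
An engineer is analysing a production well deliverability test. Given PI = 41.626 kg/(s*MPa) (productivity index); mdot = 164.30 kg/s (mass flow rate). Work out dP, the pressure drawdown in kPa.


dP = mdot * 1000 / PI
dP = 164.30 * 1000 / 41.626
dP = 3947.1 kPa


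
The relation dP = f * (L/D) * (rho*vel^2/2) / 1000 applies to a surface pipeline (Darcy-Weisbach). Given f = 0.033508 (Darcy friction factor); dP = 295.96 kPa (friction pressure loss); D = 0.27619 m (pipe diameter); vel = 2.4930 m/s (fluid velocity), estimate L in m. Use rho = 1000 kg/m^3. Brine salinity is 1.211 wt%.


L = dP*1000*D / (f*rho*vel^2/2)
L = 295.96*1000*0.27619 / (0.033508*1000*2.4930^2/2)
L = 785.01 m


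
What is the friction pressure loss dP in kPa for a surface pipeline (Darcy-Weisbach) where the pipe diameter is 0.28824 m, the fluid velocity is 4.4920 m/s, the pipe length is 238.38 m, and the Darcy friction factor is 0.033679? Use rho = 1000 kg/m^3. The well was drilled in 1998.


dP = f * (L/D) * (rho*vel^2/2) / 1000
dP = 0.033679 * (238.38/0.28824) * (1000*4.4920^2/2) / 1000
dP = 281.01 kPa


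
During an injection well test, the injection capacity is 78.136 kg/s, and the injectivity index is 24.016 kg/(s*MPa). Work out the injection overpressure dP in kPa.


dP = mdot * 1000 / II
dP = 78.136 * 1000 / 24.016
dP = 3253.5 kPa


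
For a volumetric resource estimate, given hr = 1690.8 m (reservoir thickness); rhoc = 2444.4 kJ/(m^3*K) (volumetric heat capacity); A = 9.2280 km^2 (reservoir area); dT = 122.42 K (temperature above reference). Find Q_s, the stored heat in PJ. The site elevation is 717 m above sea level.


Step 1: Vr = A*1e6*hr = 9.228*1e6*1690.8 = 1.560270e+10 m^3
Step 2: Q_s = Vr*rhoc*dT/1e12 = 1.560270e+10*2444.4*122.42/1e12 = 4669.0 PJ
Q_s = 4669.0 PJ


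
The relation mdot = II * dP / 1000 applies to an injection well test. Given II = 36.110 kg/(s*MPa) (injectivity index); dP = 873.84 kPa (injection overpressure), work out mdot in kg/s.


mdot = II * dP / 1000
mdot = 36.110 * 873.84 / 1000
mdot = 31.554 kg/s


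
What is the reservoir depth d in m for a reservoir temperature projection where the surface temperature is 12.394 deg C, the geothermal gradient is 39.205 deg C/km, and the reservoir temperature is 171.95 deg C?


d = (T_res - T_surf) / grad * 1000
d = (171.95 - 12.394) / 39.205 * 1000
d = 4069.8 m


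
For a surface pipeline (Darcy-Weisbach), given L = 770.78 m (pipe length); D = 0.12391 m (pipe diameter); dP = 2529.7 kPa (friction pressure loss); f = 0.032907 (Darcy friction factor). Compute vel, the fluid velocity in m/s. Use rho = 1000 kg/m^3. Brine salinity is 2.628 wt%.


vel = sqrt(dP*1000*2*D / (f*L*rho))
vel = sqrt(2529.7*1000*2*0.12391 / (0.032907*770.78*1000))
vel = 4.9716 m/s


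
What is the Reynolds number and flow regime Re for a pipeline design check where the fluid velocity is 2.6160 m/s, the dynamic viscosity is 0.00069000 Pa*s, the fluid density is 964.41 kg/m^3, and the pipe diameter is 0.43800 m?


Step 1: Re = rho*vel*D/mu = 964.41*2.616*0.438/0.00069 = 1.6015e+06
Step 2: Re = 1.6015e+06 > 4000, so flow is turbulent.
Re = 1.6015e+06 (turbulent)


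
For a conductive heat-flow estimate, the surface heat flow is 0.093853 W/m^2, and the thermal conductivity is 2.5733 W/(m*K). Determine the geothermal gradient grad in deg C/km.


grad = q * 1000 / k
grad = 0.093853 * 1000 / 2.5733
grad = 36.472 deg C/km


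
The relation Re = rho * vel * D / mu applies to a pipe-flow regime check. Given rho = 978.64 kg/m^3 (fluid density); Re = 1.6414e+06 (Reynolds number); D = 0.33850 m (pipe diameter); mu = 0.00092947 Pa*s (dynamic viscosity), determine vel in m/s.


vel = Re * mu / (rho * D)
vel = 1.6414e+06 * 0.00092947 / (978.64 * 0.33850)
vel = 4.6054 m/s


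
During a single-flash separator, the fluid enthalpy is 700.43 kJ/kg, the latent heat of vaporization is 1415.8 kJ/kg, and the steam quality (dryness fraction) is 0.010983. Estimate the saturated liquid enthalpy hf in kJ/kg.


hf = h - x * hfg
hf = 700.43 - 0.010983 * 1415.8
hf = 684.88 kJ/kg


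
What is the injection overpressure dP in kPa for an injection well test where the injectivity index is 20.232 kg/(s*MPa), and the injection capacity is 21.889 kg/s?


dP = mdot * 1000 / II
dP = 21.889 * 1000 / 20.232
dP = 1081.9 kPa


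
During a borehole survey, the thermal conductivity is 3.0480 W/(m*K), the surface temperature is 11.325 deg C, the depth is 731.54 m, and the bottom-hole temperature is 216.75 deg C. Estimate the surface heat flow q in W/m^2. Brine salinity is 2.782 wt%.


Step 1: grad = (T_d - T_surf)/d * 1000 = (216.75 - 11.325)/731.54 * 1000 = 280.8117 deg C/km
Step 2: q = k * grad / 1000 = 3.048 * 280.8117 / 1000 = 0.85591 W/m^2
q = 0.85591 W/m^2


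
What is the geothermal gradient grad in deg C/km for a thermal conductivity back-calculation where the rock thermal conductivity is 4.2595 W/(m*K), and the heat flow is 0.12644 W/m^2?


grad = q / k * 1000
grad = 0.12644 / 4.2595 * 1000
grad = 29.684 deg C/km


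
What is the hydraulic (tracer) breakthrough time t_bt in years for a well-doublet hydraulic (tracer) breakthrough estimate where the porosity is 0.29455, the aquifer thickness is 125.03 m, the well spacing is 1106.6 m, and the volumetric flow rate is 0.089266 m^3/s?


t_bt = pi * hr * phi * L^2 / (3 * Qv) / (365.25*86400)
t_bt = pi * 125.03 * 0.29455 * 1106.6^2 / (3 * 0.089266) / (365.25*86400)
t_bt = 16.765 years


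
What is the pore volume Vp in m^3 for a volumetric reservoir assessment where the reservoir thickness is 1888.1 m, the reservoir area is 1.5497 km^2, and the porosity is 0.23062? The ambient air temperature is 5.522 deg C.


Vp = A * 1e6 * hr * phi
Vp = 1.5497 * 1e6 * 1888.1 * 0.23062
Vp = 6.7479e+08 m^3


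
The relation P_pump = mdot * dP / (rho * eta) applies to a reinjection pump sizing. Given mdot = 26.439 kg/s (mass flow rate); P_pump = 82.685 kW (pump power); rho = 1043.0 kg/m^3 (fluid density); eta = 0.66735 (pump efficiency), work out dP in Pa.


dP = P_pump * rho * eta / mdot
dP = 82.685 * 1043.0 * 0.66735 / 26.439
dP = 2176.806 kPa
Convert: 2176.806 kPa * 1000.0 = 2.1768e+06 Pa
dP = 2.1768e+06 Pa


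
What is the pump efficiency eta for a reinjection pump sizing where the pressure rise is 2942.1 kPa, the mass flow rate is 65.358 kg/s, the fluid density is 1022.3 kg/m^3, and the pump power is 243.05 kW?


eta = mdot * dP / (rho * P_pump)
eta = 65.358 * 2942.1 / (1022.3 * 243.05)
eta = 0.77390


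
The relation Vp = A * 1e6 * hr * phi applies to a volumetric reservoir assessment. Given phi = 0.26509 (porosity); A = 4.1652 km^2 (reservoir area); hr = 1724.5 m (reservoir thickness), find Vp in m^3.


Vp = A * 1e6 * hr * phi
Vp = 4.1652 * 1e6 * 1724.5 * 0.26509
Vp = 1.9041e+09 m^3


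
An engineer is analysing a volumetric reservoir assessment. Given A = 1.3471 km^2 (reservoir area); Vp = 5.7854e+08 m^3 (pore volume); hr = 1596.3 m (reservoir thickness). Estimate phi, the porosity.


phi = Vp / (A * 1e6 * hr)
phi = 5.7854e+08 / (1.3471 * 1e6 * 1596.3)
phi = 0.26904


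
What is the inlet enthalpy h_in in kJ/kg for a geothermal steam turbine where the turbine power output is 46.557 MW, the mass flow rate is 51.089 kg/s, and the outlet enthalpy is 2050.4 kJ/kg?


h_in = h_out + P * 1000 / mdot
h_in = 2050.4 + 46.557 * 1000 / 51.089
h_in = 2961.7 kJ/kg


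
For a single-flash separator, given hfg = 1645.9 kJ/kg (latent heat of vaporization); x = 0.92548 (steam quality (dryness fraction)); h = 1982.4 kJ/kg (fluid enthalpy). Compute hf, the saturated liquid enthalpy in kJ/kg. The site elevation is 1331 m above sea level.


hf = h - x * hfg
hf = 1982.4 - 0.92548 * 1645.9
hf = 459.15 kJ/kg


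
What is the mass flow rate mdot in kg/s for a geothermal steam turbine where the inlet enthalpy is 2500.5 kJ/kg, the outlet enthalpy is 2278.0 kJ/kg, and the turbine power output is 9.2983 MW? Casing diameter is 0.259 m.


mdot = P * 1000 / (h_in - h_out)
mdot = 9.2983 * 1000 / (2500.5 - 2278.0)
mdot = 41.790 kg/s


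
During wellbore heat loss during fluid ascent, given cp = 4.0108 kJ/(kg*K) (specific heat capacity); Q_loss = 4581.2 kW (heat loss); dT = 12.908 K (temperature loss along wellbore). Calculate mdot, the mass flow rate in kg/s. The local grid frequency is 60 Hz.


mdot = Q_loss / (cp * dT)
mdot = 4581.2 / (4.0108 * 12.908)
mdot = 88.489 kg/s


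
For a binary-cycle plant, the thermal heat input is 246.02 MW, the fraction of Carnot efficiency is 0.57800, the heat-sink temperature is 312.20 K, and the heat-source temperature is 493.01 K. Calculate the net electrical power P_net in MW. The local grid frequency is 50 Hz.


Step 1: eta = (1 - Tc/Th)*f = (1 - 312.2/493.01)*0.578 = 0.2119798
Step 2: P_net = eta * Q_in = 0.2119798 * 246.02 = 52.151 MW
P_net = 52.151 MW


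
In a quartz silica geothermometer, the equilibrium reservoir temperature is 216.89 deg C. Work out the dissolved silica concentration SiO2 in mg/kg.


SiO2 = 10^(5.19 - 1309/(T_eq + 273.15))
SiO2 = 10^(5.19 - 1309/(216.89 + 273.15))
SiO2 = 330.21 mg/kg


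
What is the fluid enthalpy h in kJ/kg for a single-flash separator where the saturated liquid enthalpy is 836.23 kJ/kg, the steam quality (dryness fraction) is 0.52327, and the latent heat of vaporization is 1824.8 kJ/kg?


h = hf + x * hfg
h = 836.23 + 0.52327 * 1824.8
h = 1791.1 kJ/kg


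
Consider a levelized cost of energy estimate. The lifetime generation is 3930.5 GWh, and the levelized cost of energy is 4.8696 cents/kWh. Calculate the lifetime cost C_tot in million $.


C_tot = LCOE / 100 * E_tot
C_tot = 4.8696 / 100 * 3930.5
C_tot = 191.40 million $


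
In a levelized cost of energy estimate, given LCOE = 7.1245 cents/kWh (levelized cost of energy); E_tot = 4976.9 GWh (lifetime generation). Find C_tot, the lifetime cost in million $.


C_tot = LCOE / 100 * E_tot
C_tot = 7.1245 / 100 * 4976.9
C_tot = 354.58 million $


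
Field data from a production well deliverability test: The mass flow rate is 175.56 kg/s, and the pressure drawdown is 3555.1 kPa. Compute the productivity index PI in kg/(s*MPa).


PI = mdot * 1000 / dP
PI = 175.56 * 1000 / 3555.1
PI = 49.383 kg/(s*MPa)


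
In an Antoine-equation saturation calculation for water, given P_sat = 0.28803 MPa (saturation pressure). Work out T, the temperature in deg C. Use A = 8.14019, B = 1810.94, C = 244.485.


T = B / (A - log10(P_sat * 760 / 0.101325)) - C
T = 1810.94 / (8.14019 - log10(0.28803 * 760 / 0.101325)) - 244.485
T = 132.35 deg C


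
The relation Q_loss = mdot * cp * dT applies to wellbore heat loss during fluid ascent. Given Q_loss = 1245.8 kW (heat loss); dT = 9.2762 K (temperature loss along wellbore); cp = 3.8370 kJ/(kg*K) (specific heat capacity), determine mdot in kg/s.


mdot = Q_loss / (cp * dT)
mdot = 1245.8 / (3.8370 * 9.2762)
mdot = 35.001 kg/s


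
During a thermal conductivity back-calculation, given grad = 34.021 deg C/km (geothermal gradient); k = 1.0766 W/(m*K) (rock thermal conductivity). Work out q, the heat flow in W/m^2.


q = k * grad / 1000
q = 1.0766 * 34.021 / 1000
q = 0.036627 W/m^2


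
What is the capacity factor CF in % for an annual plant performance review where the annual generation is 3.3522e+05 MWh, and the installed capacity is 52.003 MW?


CF = E_a / (cap * 8760) * 100
CF = 3.3522e+05 / (52.003 * 8760) * 100
CF = 73.586 %


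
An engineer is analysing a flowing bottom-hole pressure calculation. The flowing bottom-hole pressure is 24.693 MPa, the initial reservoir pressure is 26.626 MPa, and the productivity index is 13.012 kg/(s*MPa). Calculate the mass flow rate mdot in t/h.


mdot = (P_i - P_wf) * PI
mdot = (26.626 - 24.693) * 13.012
mdot = 25.15220 kg/s
Convert: 25.15220 kg/s * 3.6 = 90.548 t/h
mdot = 90.548 t/h


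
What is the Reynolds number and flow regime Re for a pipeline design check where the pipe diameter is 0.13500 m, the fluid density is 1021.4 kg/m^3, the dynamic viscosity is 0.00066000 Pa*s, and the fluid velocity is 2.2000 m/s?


Step 1: Re = rho*vel*D/mu = 1021.4*2.2*0.135/0.00066 = 4.5963e+05
Step 2: Re = 4.5963e+05 > 4000, so flow is turbulent.
Re = 4.5963e+05 (turbulent)


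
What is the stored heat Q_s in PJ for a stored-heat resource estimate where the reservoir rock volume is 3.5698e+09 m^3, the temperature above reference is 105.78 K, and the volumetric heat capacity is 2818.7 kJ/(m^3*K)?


Q_s = Vr * rhoc * dT / 1e12
Q_s = 3.5698e+09 * 2818.7 * 105.78 / 1e12
Q_s = 1064.4 PJ


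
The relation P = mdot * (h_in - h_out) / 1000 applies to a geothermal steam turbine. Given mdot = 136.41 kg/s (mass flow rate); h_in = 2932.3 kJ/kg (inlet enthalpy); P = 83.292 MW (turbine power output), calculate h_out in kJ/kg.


h_out = h_in - P * 1000 / mdot
h_out = 2932.3 - 83.292 * 1000 / 136.41
h_out = 2321.7 kJ/kg


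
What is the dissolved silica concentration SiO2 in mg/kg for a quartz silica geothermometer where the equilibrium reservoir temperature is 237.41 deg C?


SiO2 = 10^(5.19 - 1309/(T_eq + 273.15))
SiO2 = 10^(5.19 - 1309/(237.41 + 273.15))
SiO2 = 422.81 mg/kg


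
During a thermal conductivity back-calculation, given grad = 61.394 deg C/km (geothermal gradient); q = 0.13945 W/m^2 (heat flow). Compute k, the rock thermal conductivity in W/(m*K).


k = q / (grad / 1000)
k = 0.13945 / (61.394 / 1000)
k = 2.2714 W/(m*K)


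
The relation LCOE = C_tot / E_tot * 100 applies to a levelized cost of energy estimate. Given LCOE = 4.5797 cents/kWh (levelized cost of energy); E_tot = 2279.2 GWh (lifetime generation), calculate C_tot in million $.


C_tot = LCOE / 100 * E_tot
C_tot = 4.5797 / 100 * 2279.2
C_tot = 104.38 million $


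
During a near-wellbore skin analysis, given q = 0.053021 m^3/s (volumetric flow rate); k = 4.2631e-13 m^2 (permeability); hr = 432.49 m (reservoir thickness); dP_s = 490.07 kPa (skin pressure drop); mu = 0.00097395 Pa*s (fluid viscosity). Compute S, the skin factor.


S = dP_s * 1000 * 2*pi*k*hr / (q*mu)
S = 490.07 * 1000 * 2*pi*4.2631e-13*432.49 / (0.053021*0.00097395)
S = 10.994


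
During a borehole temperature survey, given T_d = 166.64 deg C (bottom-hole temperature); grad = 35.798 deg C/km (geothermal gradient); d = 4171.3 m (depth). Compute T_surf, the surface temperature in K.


T_surf = T_d - grad * d / 1000
T_surf = 166.64 - 35.798 * 4171.3 / 1000
T_surf = 17.31580 deg C
Convert to K: 17.31580 + 273.15 = 290.47 K
T_surf = 290.47 K


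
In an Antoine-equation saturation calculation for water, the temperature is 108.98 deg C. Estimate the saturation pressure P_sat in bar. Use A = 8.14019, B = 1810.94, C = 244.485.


P_sat = 10^(A - B/(C + T)) / 760 * 0.101325
P_sat = 10^(8.14019 - 1810.94/(244.485 + 108.98)) / 760 * 0.101325
P_sat = 0.1385799 MPa
Convert: 0.1385799 MPa * 10.0 = 1.3858 bar
P_sat = 1.3858 bar


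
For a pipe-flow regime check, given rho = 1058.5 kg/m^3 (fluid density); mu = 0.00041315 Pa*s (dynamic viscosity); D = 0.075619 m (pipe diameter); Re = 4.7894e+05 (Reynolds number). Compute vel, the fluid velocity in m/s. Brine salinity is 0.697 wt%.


vel = Re * mu / (rho * D)
vel = 4.7894e+05 * 0.00041315 / (1058.5 * 0.075619)
vel = 2.4721 m/s


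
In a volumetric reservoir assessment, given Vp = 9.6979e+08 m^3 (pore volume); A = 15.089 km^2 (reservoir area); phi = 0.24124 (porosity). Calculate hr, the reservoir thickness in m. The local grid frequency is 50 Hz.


hr = Vp / (A * 1e6 * phi)
hr = 9.6979e+08 / (15.089 * 1e6 * 0.24124)
hr = 266.42 m


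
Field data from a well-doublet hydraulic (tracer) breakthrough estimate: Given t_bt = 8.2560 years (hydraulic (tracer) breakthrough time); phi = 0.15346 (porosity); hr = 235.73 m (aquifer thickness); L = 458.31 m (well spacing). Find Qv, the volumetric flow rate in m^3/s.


Qv = pi*hr*phi*L^2 / (3*t_bt*365.25*86400)
Qv = pi*235.73*0.15346*458.31^2 / (3*8.2560*365.25*86400)
Qv = 0.030541 m^3/s


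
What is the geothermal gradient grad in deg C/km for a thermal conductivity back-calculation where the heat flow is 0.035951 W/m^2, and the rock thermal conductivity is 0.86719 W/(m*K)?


grad = q / k * 1000
grad = 0.035951 / 0.86719 * 1000
grad = 41.457 deg C/km


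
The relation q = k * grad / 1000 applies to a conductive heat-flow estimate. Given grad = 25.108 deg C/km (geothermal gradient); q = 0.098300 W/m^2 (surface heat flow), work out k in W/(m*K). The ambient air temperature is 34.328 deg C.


k = q * 1000 / grad
k = 0.098300 * 1000 / 25.108
k = 3.9151 W/(m*K)


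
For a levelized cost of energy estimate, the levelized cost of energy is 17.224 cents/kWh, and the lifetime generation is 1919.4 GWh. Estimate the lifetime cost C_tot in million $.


C_tot = LCOE / 100 * E_tot
C_tot = 17.224 / 100 * 1919.4
C_tot = 330.60 million $


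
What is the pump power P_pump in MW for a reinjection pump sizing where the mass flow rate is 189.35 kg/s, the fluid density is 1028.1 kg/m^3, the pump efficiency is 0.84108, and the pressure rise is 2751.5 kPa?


P_pump = mdot * dP / (rho * eta)
P_pump = 189.35 * 2751.5 / (1028.1 * 0.84108)
P_pump = 602.5071 kW
Convert: 602.5071 kW * 0.001 = 0.60251 MW
P_pump = 0.60251 MW


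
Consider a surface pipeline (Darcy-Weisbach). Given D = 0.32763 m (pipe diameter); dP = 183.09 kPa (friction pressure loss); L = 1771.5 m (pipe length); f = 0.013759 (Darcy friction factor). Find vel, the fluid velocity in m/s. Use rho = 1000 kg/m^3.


vel = sqrt(dP*1000*2*D / (f*L*rho))
vel = sqrt(183.09*1000*2*0.32763 / (0.013759*1771.5*1000))
vel = 2.2186 m/s


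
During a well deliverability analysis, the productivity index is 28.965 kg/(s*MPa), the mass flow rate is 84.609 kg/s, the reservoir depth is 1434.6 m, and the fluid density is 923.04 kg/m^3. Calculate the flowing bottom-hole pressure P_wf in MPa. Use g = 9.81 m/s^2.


Step 1: P_i = rho*g*h/1e6 = 923.04*9.81*1434.6/1e6 = 12.99034 MPa
Step 2: P_wf = P_i - mdot/PI = 12.99034 - 84.609/28.965 = 10.069 MPa
P_wf = 10.069 MPa


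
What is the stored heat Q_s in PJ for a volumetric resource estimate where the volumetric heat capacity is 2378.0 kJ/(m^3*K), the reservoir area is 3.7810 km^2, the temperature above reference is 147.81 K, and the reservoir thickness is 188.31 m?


Step 1: Vr = A*1e6*hr = 3.781*1e6*188.31 = 7.120001e+08 m^3
Step 2: Q_s = Vr*rhoc*dT/1e12 = 7.120001e+08*2378.0*147.81/1e12 = 250.26 PJ
Q_s = 250.26 PJ


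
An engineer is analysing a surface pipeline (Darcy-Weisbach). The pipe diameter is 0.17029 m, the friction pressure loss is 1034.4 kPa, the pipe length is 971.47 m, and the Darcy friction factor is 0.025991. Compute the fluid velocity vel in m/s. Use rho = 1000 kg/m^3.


vel = sqrt(dP*1000*2*D / (f*L*rho))
vel = sqrt(1034.4*1000*2*0.17029 / (0.025991*971.47*1000))
vel = 3.7353 m/s


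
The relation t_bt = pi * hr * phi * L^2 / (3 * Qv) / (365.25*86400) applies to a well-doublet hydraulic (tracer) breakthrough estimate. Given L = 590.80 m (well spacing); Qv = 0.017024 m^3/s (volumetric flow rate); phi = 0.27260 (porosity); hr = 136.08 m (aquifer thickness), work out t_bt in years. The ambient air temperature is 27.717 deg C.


t_bt = pi * hr * phi * L^2 / (3 * Qv) / (365.25*86400)
t_bt = pi * 136.08 * 0.27260 * 590.80^2 / (3 * 0.017024) / (365.25*86400)
t_bt = 25.239 years


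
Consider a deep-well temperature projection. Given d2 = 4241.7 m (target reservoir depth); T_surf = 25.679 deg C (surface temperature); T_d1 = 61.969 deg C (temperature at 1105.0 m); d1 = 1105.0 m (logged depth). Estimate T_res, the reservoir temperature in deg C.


Step 1: grad = (T_d1 - T_surf)/d1 * 1000 = (61.969 - 25.679)/1105.0 * 1000 = 32.84163 deg C/km
Step 2: T_res = T_surf + grad*d2/1000 = 25.679 + 32.84163*4241.7/1000 = 164.98 deg C
T_res = 164.98 deg C


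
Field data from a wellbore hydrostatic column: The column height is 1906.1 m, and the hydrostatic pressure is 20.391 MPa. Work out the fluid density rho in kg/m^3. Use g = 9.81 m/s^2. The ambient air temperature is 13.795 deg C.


rho = P * 1e6 / (g * h)
rho = 20.391 * 1e6 / (9.81 * 1906.1)
rho = 1090.5 kg/m^3


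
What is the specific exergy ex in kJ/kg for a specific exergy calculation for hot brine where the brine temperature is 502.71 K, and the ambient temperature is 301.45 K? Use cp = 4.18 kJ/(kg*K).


ex = cp * ((T_b - T_0) - T_0 * ln(T_b/T_0))
ex = 4.18 * ((502.71 - 301.45) - 301.45 * ln(502.71/301.45))
ex = 196.86 kJ/kg


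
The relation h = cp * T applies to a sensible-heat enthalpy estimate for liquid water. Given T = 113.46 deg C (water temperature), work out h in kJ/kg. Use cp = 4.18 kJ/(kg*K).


h = cp * T
h = 4.18 * 113.46
h = 474.26 kJ/kg


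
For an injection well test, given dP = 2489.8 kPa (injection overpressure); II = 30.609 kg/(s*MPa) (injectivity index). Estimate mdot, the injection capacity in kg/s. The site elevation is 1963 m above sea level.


mdot = II * dP / 1000
mdot = 30.609 * 2489.8 / 1000
mdot = 76.210 kg/s


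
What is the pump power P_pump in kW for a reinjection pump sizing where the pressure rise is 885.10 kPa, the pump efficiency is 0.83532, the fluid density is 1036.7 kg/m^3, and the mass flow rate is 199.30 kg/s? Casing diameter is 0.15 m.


P_pump = mdot * dP / (rho * eta)
P_pump = 199.30 * 885.10 / (1036.7 * 0.83532)
P_pump = 203.70 kW


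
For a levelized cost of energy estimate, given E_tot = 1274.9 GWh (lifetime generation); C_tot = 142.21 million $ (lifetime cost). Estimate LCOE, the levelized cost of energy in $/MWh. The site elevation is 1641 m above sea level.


LCOE = C_tot / E_tot * 100
LCOE = 142.21 / 1274.9 * 100
LCOE = 11.15460 cents/kWh
Convert: 11.15460 cents/kWh * 10.0 = 111.55 $/MWh
LCOE = 111.55 $/MWh


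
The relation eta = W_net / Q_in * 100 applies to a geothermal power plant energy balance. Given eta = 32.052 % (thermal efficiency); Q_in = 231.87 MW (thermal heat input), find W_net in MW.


W_net = eta / 100 * Q_in
W_net = 32.052 / 100 * 231.87
W_net = 74.319 MW


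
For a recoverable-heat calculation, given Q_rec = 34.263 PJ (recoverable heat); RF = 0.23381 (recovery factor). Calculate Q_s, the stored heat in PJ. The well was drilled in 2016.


Q_s = Q_rec / RF
Q_s = 34.263 / 0.23381
Q_s = 146.54 PJ


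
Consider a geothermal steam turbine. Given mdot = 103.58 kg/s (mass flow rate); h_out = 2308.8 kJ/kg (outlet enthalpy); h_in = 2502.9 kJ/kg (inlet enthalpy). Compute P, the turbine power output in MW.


P = mdot * (h_in - h_out) / 1000
P = 103.58 * (2502.9 - 2308.8) / 1000
P = 20.105 MW


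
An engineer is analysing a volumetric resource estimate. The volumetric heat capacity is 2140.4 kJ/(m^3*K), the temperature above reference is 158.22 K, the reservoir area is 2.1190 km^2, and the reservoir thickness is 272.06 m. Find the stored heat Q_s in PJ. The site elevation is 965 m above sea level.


Step 1: Vr = A*1e6*hr = 2.119*1e6*272.06 = 5.764951e+08 m^3
Step 2: Q_s = Vr*rhoc*dT/1e12 = 5.764951e+08*2140.4*158.22/1e12 = 195.23 PJ
Q_s = 195.23 PJ


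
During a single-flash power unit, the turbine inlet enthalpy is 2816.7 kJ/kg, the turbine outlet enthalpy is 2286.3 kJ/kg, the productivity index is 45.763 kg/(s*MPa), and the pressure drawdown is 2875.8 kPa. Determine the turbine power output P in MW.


Step 1: mdot = PI * dP / 1000 = 45.763 * 2875.8 / 1000 = 131.6052 kg/s
Step 2: P = mdot*(h_in - h_out)/1000 = 131.6052*(2816.7 - 2286.3)/1000 = 69.803 MW
P = 69.803 MW


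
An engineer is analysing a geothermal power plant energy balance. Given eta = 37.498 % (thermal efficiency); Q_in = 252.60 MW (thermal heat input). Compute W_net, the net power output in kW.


W_net = eta / 100 * Q_in
W_net = 37.498 / 100 * 252.60
W_net = 94.71995 MW
Convert: 94.71995 MW * 1000.0 = 94720 kW
W_net = 94720 kW


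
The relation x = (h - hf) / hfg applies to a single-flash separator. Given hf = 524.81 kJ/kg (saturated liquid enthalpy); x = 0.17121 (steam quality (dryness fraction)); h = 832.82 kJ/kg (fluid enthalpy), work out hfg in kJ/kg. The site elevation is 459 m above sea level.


hfg = (h - hf) / x
hfg = (832.82 - 524.81) / 0.17121
hfg = 1799.0 kJ/kg


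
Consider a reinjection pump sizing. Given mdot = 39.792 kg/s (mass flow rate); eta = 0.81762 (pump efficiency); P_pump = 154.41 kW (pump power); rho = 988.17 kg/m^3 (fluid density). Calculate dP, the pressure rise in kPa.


dP = P_pump * rho * eta / mdot
dP = 154.41 * 988.17 * 0.81762 / 39.792
dP = 3135.2 kPa


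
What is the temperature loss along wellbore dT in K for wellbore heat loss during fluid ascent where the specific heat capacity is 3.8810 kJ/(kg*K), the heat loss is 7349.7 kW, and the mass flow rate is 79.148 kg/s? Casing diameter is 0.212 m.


dT = Q_loss / (mdot * cp)
dT = 7349.7 / (79.148 * 3.8810)
dT = 23.927 K


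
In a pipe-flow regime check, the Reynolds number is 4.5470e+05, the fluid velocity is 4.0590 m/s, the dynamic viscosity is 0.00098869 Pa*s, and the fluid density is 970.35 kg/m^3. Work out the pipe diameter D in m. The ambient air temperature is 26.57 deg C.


D = Re * mu / (rho * vel)
D = 4.5470e+05 * 0.00098869 / (970.35 * 4.0590)
D = 0.11414 m


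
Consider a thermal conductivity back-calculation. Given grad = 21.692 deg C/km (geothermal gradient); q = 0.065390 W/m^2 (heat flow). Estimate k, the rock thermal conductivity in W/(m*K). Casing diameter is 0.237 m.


k = q / (grad / 1000)
k = 0.065390 / (21.692 / 1000)
k = 3.0145 W/(m*K)


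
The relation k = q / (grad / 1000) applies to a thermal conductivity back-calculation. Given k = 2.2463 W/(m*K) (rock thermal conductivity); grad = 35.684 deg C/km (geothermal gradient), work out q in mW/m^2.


q = k * grad / 1000
q = 2.2463 * 35.684 / 1000
q = 0.08015697 W/m^2
Convert: 0.08015697 W/m^2 * 1000.0 = 80.157 mW/m^2
q = 80.157 mW/m^2


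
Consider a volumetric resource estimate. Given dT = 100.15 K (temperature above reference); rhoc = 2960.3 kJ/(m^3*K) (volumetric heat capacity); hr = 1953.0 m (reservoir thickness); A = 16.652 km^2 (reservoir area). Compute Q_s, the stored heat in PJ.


Step 1: Vr = A*1e6*hr = 16.652*1e6*1953.0 = 3.252136e+10 m^3
Step 2: Q_s = Vr*rhoc*dT/1e12 = 3.252136e+10*2960.3*100.15/1e12 = 9641.7 PJ
Q_s = 9641.7 PJ


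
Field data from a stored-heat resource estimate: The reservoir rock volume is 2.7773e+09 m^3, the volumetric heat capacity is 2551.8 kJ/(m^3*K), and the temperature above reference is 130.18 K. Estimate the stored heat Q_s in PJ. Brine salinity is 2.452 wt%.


Q_s = Vr * rhoc * dT / 1e12
Q_s = 2.7773e+09 * 2551.8 * 130.18 / 1e12
Q_s = 922.60 PJ


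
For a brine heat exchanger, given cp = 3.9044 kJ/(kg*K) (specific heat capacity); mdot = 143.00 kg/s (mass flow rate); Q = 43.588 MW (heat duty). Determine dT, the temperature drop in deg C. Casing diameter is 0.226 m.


dT = Q * 1000 / (mdot * cp)
dT = 43.588 * 1000 / (143.00 * 3.9044)
dT = 78.06864 K
Convert (temperature difference, 1 K = 1 deg C): 78.06864 K = 78.06864 deg C
dT = 78.069 deg C


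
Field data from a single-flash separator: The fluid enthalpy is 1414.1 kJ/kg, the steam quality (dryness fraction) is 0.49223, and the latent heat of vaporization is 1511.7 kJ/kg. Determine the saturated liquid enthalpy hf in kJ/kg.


hf = h - x * hfg
hf = 1414.1 - 0.49223 * 1511.7
hf = 670.00 kJ/kg


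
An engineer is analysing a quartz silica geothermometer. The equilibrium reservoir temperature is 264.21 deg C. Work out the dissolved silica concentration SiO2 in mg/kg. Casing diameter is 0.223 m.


SiO2 = 10^(5.19 - 1309/(T_eq + 273.15))
SiO2 = 10^(5.19 - 1309/(264.21 + 273.15))
SiO2 = 567.57 mg/kg


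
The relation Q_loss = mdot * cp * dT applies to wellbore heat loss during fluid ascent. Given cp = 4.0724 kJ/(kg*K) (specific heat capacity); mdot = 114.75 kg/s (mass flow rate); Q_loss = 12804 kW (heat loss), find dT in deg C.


dT = Q_loss / (mdot * cp)
dT = 12804 / (114.75 * 4.0724)
dT = 27.39949 K
Convert (temperature difference, 1 K = 1 deg C): 27.39949 K = 27.39949 deg C
dT = 27.399 deg C


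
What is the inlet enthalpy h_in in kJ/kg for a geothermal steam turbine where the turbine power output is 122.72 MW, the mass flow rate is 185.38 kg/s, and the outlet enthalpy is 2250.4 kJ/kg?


h_in = h_out + P * 1000 / mdot
h_in = 2250.4 + 122.72 * 1000 / 185.38
h_in = 2912.4 kJ/kg


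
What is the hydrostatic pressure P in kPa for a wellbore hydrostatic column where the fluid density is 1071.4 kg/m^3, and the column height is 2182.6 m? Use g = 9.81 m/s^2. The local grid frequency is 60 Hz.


P = rho * g * h / 1e6
P = 1071.4 * 9.81 * 2182.6 / 1e6
P = 22.94007 MPa
Convert: 22.94007 MPa * 1000.0 = 22940 kPa
P = 22940 kPa


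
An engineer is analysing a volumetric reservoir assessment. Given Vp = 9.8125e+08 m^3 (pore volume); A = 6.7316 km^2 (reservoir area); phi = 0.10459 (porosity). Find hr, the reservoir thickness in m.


hr = Vp / (A * 1e6 * phi)
hr = 9.8125e+08 / (6.7316 * 1e6 * 0.10459)
hr = 1393.7 m


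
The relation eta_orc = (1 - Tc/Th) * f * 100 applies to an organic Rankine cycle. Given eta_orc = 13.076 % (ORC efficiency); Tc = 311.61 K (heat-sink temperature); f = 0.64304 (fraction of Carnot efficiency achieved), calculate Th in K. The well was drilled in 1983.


Th = Tc / (1 - (eta_orc/100)/f)
Th = 311.61 / (1 - (13.076/100)/0.64304)
Th = 391.15 K


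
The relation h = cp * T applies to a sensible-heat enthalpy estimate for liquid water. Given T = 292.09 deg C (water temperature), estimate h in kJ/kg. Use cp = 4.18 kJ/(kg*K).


h = cp * T
h = 4.18 * 292.09
h = 1220.9 kJ/kg


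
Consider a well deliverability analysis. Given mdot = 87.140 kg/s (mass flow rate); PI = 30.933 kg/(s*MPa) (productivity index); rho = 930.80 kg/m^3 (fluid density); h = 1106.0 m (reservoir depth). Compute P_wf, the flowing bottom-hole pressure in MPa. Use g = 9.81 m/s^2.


Step 1: P_i = rho*g*h/1e6 = 930.8*9.81*1106.0/1e6 = 10.09905 MPa
Step 2: P_wf = P_i - mdot/PI = 10.09905 - 87.14/30.933 = 7.2820 MPa
P_wf = 7.2820 MPa


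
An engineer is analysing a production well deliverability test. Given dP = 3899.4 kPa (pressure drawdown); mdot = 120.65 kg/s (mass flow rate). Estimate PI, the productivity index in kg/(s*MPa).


PI = mdot * 1000 / dP
PI = 120.65 * 1000 / 3899.4
PI = 30.941 kg/(s*MPa)


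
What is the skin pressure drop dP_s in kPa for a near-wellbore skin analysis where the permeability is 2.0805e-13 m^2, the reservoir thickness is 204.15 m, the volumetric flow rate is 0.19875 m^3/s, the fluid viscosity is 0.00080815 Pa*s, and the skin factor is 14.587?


dP_s = S * q * mu / (2*pi*k*hr) / 1000
dP_s = 14.587 * 0.19875 * 0.00080815 / (2*pi*2.0805e-13*204.15) / 1000
dP_s = 8779.5 kPa


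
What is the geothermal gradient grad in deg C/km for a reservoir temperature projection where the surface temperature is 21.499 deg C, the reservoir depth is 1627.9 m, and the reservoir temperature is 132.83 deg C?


grad = (T_res - T_surf) / d * 1000
grad = (132.83 - 21.499) / 1627.9 * 1000
grad = 68.389 deg C/km


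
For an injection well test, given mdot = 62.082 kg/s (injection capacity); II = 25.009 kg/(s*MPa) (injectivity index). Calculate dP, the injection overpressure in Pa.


dP = mdot * 1000 / II
dP = 62.082 * 1000 / 25.009
dP = 2482.386 kPa
Convert: 2482.386 kPa * 1000.0 = 2.4824e+06 Pa
dP = 2.4824e+06 Pa


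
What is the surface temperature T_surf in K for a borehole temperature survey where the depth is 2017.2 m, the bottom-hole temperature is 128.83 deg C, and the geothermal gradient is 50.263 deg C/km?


T_surf = T_d - grad * d / 1000
T_surf = 128.83 - 50.263 * 2017.2 / 1000
T_surf = 27.43948 deg C
Convert to K: 27.43948 + 273.15 = 300.59 K
T_surf = 300.59 K


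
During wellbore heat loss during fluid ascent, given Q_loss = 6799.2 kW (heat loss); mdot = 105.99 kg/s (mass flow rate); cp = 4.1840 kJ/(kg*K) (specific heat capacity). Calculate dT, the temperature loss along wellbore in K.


dT = Q_loss / (mdot * cp)
dT = 6799.2 / (105.99 * 4.1840)
dT = 15.332 K


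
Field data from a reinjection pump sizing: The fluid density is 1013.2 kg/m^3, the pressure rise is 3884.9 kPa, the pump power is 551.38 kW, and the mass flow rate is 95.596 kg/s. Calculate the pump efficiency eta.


eta = mdot * dP / (rho * P_pump)
eta = 95.596 * 3884.9 / (1013.2 * 551.38)
eta = 0.66477


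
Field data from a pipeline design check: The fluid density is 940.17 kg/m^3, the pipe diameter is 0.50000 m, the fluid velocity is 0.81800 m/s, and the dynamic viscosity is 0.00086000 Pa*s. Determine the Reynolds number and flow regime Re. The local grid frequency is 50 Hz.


Step 1: Re = rho*vel*D/mu = 940.17*0.818*0.5/0.00086 = 4.4713e+05
Step 2: Re = 4.4713e+05 > 4000, so flow is turbulent.
Re = 4.4713e+05 (turbulent)


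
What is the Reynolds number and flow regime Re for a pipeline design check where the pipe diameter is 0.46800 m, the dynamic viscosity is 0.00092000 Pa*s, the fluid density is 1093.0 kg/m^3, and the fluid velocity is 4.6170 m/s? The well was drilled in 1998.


Step 1: Re = rho*vel*D/mu = 1093.0*4.617*0.468/0.00092 = 2.5671e+06
Step 2: Re = 2.5671e+06 > 4000, so flow is turbulent.
Re = 2.5671e+06 (turbulent)


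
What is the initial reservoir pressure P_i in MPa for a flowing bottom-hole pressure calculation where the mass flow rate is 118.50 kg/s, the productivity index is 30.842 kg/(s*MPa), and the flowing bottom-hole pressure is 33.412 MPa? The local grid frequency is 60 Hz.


P_i = P_wf + mdot / PI
P_i = 33.412 + 118.50 / 30.842
P_i = 37.254 MPa
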